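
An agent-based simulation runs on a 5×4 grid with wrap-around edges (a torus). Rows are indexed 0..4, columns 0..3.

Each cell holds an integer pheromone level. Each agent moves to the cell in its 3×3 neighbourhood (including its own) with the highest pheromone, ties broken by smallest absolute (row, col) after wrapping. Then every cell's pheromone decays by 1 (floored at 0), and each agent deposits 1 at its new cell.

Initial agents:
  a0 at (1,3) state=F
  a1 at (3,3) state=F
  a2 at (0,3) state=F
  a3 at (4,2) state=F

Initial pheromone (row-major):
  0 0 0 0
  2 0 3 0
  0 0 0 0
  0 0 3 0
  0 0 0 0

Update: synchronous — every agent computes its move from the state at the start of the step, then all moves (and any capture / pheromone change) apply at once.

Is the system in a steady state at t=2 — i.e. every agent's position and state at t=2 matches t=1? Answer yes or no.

t=1: a0@(1,2) a1@(3,2) a2@(1,2) a3@(3,2) | pheromone: 0 0 0 0 / 1 0 4 0 / 0 0 0 0 / 0 0 4 0 / 0 0 0 0
t=2: a0@(1,2) a1@(3,2) a2@(1,2) a3@(3,2) | pheromone: 0 0 0 0 / 0 0 5 0 / 0 0 0 0 / 0 0 5 0 / 0 0 0 0

yes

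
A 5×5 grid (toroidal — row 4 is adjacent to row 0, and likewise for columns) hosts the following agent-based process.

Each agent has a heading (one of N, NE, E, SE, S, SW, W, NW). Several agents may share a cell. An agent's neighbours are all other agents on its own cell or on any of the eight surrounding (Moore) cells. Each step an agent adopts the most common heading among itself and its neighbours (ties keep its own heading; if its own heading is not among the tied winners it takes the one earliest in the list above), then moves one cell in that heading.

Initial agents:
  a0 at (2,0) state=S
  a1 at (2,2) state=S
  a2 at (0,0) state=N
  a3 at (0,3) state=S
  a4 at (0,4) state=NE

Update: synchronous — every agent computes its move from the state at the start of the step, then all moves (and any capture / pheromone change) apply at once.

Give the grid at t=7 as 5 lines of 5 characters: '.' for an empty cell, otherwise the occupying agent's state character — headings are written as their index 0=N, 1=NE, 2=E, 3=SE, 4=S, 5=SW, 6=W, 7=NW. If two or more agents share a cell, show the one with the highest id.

t=1: a0@(3,0):S a1@(3,2):S a2@(4,0):N a3@(1,3):S a4@(4,0):NE
t=2: a0@(4,0):S a1@(4,2):S a2@(3,0):N a3@(2,3):S a4@(3,1):NE
t=3: a0@(0,0):S a1@(0,2):S a2@(2,0):N a3@(3,3):S a4@(4,1):S
t=4: a0@(1,0):S a1@(1,2):S a2@(1,0):N a3@(4,3):S a4@(0,1):S
t=5: a0@(2,0):S a1@(2,2):S a2@(2,0):S a3@(0,3):S a4@(1,1):S
t=6: a0@(3,0):S a1@(3,2):S a2@(3,0):S a3@(1,3):S a4@(2,1):S
t=7: a0@(4,0):S a1@(4,2):S a2@(4,0):S a3@(2,3):S a4@(3,1):S

.....
.....
...4.
.4...
4.4..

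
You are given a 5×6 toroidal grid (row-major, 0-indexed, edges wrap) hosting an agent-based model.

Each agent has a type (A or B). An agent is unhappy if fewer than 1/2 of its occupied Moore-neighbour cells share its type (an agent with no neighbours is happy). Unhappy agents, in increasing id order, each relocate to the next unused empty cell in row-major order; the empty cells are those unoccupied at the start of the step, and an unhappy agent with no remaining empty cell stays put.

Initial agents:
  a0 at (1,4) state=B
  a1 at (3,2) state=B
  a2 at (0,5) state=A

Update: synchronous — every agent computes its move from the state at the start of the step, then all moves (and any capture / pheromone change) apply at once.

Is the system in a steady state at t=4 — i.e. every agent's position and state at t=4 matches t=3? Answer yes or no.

no

t=1: a0@(0,0):B a1@(3,2):B a2@(0,1):A
t=2: a0@(0,2):B a1@(3,2):B a2@(0,3):A
t=3: a0@(0,0):B a1@(3,2):B a2@(0,1):A
t=4: a0@(0,2):B a1@(3,2):B a2@(0,3):A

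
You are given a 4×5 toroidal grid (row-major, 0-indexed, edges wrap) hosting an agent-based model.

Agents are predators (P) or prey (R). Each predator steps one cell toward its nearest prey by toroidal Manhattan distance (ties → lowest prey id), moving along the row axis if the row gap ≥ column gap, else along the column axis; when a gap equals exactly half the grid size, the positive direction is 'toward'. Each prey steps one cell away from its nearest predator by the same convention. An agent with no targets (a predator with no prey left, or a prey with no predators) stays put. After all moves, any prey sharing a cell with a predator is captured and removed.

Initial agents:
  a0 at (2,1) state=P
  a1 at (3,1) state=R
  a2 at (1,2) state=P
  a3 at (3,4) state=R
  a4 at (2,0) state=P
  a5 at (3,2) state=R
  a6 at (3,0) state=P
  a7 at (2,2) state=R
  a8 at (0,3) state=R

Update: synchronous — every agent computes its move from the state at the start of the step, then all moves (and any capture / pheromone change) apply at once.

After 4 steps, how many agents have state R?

4

t=1: a0@(3,1):P a1@(0,1):R a2@(2,2):P a3@(3,3):R a4@(3,0):P a5@(0,2):R a6@(3,1):P a7@(2,3):R a8@(3,3):R
t=2: a0@(0,1):P a1@(1,1):R a2@(2,3):P a3@(3,4):R a4@(0,0):P a5@(1,2):R a6@(0,1):P a7@(2,4):R a8@(3,4):R
t=3: a0@(1,1):P a1@(2,1):R a2@(2,4):P a3@(0,4):R a4@(1,0):P a5@(2,2):R a6@(1,1):P a7@(2,0):R a8@(0,4):R
t=4: a0@(2,1):P a1@(3,1):R a2@(2,0):P a3@(3,4):R a4@(2,0):P a5@(3,2):R a6@(2,1):P a8@(3,4):R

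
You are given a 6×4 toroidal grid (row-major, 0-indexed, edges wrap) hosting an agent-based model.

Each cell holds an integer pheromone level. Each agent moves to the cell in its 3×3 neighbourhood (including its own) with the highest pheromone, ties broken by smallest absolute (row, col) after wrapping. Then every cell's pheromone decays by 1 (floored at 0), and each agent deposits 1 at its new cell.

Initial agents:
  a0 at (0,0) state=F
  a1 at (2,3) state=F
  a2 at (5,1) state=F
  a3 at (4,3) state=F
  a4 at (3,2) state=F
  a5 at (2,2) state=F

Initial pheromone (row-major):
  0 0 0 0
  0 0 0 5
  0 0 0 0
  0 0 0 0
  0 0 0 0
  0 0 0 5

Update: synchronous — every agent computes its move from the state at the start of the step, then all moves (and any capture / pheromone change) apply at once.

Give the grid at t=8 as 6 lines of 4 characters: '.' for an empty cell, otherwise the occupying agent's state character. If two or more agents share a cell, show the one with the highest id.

....
...F
.F..
....
....
...F

t=1: a0@(1,3) a1@(1,3) a2@(0,0) a3@(5,3) a4@(2,1) a5@(1,3) | pheromone: 1 0 0 0 / 0 0 0 7 / 0 1 0 0 / 0 0 0 0 / 0 0 0 0 / 0 0 0 5
t=2: a0@(1,3) a1@(1,3) a2@(1,3) a3@(5,3) a4@(2,1) a5@(1,3) | pheromone: 0 0 0 0 / 0 0 0 10 / 0 1 0 0 / 0 0 0 0 / 0 0 0 0 / 0 0 0 5
t=3: a0@(1,3) a1@(1,3) a2@(1,3) a3@(5,3) a4@(2,1) a5@(1,3) | pheromone: 0 0 0 0 / 0 0 0 13 / 0 1 0 0 / 0 0 0 0 / 0 0 0 0 / 0 0 0 5
t=4: a0@(1,3) a1@(1,3) a2@(1,3) a3@(5,3) a4@(2,1) a5@(1,3) | pheromone: 0 0 0 0 / 0 0 0 16 / 0 1 0 0 / 0 0 0 0 / 0 0 0 0 / 0 0 0 5
t=5: a0@(1,3) a1@(1,3) a2@(1,3) a3@(5,3) a4@(2,1) a5@(1,3) | pheromone: 0 0 0 0 / 0 0 0 19 / 0 1 0 0 / 0 0 0 0 / 0 0 0 0 / 0 0 0 5
t=6: a0@(1,3) a1@(1,3) a2@(1,3) a3@(5,3) a4@(2,1) a5@(1,3) | pheromone: 0 0 0 0 / 0 0 0 22 / 0 1 0 0 / 0 0 0 0 / 0 0 0 0 / 0 0 0 5
t=7: a0@(1,3) a1@(1,3) a2@(1,3) a3@(5,3) a4@(2,1) a5@(1,3) | pheromone: 0 0 0 0 / 0 0 0 25 / 0 1 0 0 / 0 0 0 0 / 0 0 0 0 / 0 0 0 5
t=8: a0@(1,3) a1@(1,3) a2@(1,3) a3@(5,3) a4@(2,1) a5@(1,3) | pheromone: 0 0 0 0 / 0 0 0 28 / 0 1 0 0 / 0 0 0 0 / 0 0 0 0 / 0 0 0 5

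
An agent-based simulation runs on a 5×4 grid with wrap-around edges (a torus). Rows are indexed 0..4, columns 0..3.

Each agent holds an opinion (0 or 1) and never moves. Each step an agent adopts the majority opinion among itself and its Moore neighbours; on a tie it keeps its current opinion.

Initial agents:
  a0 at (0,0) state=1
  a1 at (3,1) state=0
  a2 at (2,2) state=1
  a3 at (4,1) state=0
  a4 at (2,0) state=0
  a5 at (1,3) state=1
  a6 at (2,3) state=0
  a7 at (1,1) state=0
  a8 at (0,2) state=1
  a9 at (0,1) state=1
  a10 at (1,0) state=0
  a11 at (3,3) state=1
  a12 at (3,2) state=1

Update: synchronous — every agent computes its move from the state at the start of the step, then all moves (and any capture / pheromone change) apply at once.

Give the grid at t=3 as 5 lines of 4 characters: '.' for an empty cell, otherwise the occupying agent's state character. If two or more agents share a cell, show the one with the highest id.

t=1: a0@(0,0):1 a1@(3,1):0 a2@(2,2):1 a3@(4,1):1 a4@(2,0):0 a5@(1,3):1 a6@(2,3):1 a7@(1,1):1 a8@(0,2):1 a9@(0,1):1 a10@(1,0):0 a11@(3,3):1 a12@(3,2):1
t=2: a0@(0,0):1 a1@(3,1):1 a2@(2,2):1 a3@(4,1):1 a4@(2,0):1 a5@(1,3):1 a6@(2,3):1 a7@(1,1):1 a8@(0,2):1 a9@(0,1):1 a10@(1,0):1 a11@(3,3):1 a12@(3,2):1
t=3: (unchanged — steady state)

111.
11.1
1.11
.111
.1..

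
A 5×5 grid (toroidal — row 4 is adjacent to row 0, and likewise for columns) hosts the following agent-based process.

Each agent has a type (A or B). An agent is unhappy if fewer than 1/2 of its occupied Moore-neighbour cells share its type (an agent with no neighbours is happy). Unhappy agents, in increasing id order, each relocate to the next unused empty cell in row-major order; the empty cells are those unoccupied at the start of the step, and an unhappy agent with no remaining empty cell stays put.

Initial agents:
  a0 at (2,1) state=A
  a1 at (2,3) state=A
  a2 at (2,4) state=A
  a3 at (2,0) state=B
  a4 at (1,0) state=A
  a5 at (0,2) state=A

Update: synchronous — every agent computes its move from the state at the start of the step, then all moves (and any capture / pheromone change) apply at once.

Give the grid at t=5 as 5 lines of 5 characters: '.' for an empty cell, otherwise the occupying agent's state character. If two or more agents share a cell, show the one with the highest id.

t=1: a0@(2,1):A a1@(2,3):A a2@(2,4):A a3@(0,0):B a4@(1,0):A a5@(0,2):A
t=2: a0@(2,1):A a1@(2,3):A a2@(2,4):A a3@(0,1):B a4@(1,0):A a5@(0,2):A
t=3: a0@(2,1):A a1@(2,3):A a2@(2,4):A a3@(0,0):B a4@(1,0):A a5@(0,3):A
t=4: a0@(2,1):A a1@(2,3):A a2@(2,4):A a3@(0,1):B a4@(1,0):A a5@(0,3):A
t=5: a0@(2,1):A a1@(2,3):A a2@(2,4):A a3@(0,0):B a4@(1,0):A a5@(0,3):A

B..A.
A....
.A.AA
.....
.....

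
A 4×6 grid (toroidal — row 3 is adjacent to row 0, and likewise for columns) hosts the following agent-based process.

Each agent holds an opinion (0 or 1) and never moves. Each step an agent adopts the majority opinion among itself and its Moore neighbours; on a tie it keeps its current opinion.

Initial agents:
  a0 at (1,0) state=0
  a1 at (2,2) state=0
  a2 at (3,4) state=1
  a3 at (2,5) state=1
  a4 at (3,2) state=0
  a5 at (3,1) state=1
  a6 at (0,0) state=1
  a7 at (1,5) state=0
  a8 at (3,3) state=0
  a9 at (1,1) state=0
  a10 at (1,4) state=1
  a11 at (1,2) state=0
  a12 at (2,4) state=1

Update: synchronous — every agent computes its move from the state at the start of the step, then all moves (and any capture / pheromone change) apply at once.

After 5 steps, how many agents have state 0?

t=1: a0@(1,0):0 a1@(2,2):0 a2@(3,4):1 a3@(2,5):1 a4@(3,2):0 a5@(3,1):1 a6@(0,0):0 a7@(1,5):1 a8@(3,3):0 a9@(1,1):0 a10@(1,4):1 a11@(1,2):0 a12@(2,4):1
t=2: a0@(1,0):0 a1@(2,2):0 a2@(3,4):1 a3@(2,5):1 a4@(3,2):0 a5@(3,1):0 a6@(0,0):0 a7@(1,5):1 a8@(3,3):0 a9@(1,1):0 a10@(1,4):1 a11@(1,2):0 a12@(2,4):1
t=3: (unchanged — steady state)

8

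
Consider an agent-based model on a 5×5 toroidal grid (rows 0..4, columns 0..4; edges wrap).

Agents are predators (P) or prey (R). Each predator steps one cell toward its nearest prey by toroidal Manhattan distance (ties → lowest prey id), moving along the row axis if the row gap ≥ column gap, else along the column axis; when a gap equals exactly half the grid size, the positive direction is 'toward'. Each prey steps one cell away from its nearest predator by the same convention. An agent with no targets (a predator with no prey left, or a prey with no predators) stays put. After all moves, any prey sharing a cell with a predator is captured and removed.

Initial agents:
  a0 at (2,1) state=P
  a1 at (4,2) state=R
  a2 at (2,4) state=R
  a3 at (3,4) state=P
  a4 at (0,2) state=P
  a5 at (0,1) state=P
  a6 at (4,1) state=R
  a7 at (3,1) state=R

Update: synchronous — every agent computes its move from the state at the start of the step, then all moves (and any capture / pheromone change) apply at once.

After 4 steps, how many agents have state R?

1

t=1: a0@(3,1):P a1@(3,2):R a2@(1,4):R a3@(2,4):P a4@(4,2):P a5@(4,1):P
t=2: a0@(3,2):P a1@(3,3):R a2@(0,4):R a3@(1,4):P a4@(3,2):P a5@(3,1):P
t=3: a0@(3,3):P a1@(3,4):R a2@(4,4):R a3@(0,4):P a4@(3,3):P a5@(3,2):P
t=4: a0@(3,4):P a1@(3,0):R a3@(4,4):P a4@(3,4):P a5@(3,3):P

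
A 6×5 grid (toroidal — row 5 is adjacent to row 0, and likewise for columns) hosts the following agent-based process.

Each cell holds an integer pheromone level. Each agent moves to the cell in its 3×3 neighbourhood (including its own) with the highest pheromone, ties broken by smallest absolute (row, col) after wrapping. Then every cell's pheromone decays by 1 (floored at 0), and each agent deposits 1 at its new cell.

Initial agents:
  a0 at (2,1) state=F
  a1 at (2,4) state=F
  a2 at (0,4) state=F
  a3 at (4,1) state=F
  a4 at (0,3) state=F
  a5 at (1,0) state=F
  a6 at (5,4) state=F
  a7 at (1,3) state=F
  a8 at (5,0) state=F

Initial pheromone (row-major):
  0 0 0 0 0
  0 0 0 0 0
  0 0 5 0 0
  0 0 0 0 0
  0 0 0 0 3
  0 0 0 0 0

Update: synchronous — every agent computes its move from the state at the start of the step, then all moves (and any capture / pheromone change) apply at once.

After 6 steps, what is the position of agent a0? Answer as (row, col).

(2, 2)

t=1: a0@(2,2) a1@(1,0) a2@(0,0) a3@(3,0) a4@(0,2) a5@(0,0) a6@(4,4) a7@(2,2) a8@(4,4) | pheromone: 2 0 1 0 0 / 1 0 0 0 0 / 0 0 6 0 0 / 1 0 0 0 0 / 0 0 0 0 4 / 0 0 0 0 0
t=2: a0@(2,2) a1@(0,0) a2@(0,0) a3@(4,4) a4@(0,2) a5@(0,0) a6@(4,4) a7@(2,2) a8@(4,4) | pheromone: 4 0 1 0 0 / 0 0 0 0 0 / 0 0 7 0 0 / 0 0 0 0 0 / 0 0 0 0 6 / 0 0 0 0 0
t=3: a0@(2,2) a1@(0,0) a2@(0,0) a3@(4,4) a4@(0,2) a5@(0,0) a6@(4,4) a7@(2,2) a8@(4,4) | pheromone: 6 0 1 0 0 / 0 0 0 0 0 / 0 0 8 0 0 / 0 0 0 0 0 / 0 0 0 0 8 / 0 0 0 0 0
t=4: a0@(2,2) a1@(0,0) a2@(0,0) a3@(4,4) a4@(0,2) a5@(0,0) a6@(4,4) a7@(2,2) a8@(4,4) | pheromone: 8 0 1 0 0 / 0 0 0 0 0 / 0 0 9 0 0 / 0 0 0 0 0 / 0 0 0 0 10 / 0 0 0 0 0
t=5: a0@(2,2) a1@(0,0) a2@(0,0) a3@(4,4) a4@(0,2) a5@(0,0) a6@(4,4) a7@(2,2) a8@(4,4) | pheromone: 10 0 1 0 0 / 0 0 0 0 0 / 0 0 10 0 0 / 0 0 0 0 0 / 0 0 0 0 12 / 0 0 0 0 0
t=6: a0@(2,2) a1@(0,0) a2@(0,0) a3@(4,4) a4@(0,2) a5@(0,0) a6@(4,4) a7@(2,2) a8@(4,4) | pheromone: 12 0 1 0 0 / 0 0 0 0 0 / 0 0 11 0 0 / 0 0 0 0 0 / 0 0 0 0 14 / 0 0 0 0 0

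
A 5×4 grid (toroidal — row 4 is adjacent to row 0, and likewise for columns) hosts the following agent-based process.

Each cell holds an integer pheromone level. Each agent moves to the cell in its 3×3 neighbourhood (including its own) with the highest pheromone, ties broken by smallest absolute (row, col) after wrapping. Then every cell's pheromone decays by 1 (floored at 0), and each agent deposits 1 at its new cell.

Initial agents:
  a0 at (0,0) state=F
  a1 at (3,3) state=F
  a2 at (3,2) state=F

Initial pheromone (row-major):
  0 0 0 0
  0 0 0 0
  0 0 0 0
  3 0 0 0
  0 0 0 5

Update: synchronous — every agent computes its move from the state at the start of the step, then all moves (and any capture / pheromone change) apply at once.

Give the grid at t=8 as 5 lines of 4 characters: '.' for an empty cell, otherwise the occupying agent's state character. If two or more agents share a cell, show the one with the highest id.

....
....
....
....
...F

t=1: a0@(4,3) a1@(4,3) a2@(4,3) | pheromone: 0 0 0 0 / 0 0 0 0 / 0 0 0 0 / 2 0 0 0 / 0 0 0 7
t=2: a0@(4,3) a1@(4,3) a2@(4,3) | pheromone: 0 0 0 0 / 0 0 0 0 / 0 0 0 0 / 1 0 0 0 / 0 0 0 9
t=3: a0@(4,3) a1@(4,3) a2@(4,3) | pheromone: 0 0 0 0 / 0 0 0 0 / 0 0 0 0 / 0 0 0 0 / 0 0 0 11
t=4: a0@(4,3) a1@(4,3) a2@(4,3) | pheromone: 0 0 0 0 / 0 0 0 0 / 0 0 0 0 / 0 0 0 0 / 0 0 0 13
t=5: a0@(4,3) a1@(4,3) a2@(4,3) | pheromone: 0 0 0 0 / 0 0 0 0 / 0 0 0 0 / 0 0 0 0 / 0 0 0 15
t=6: a0@(4,3) a1@(4,3) a2@(4,3) | pheromone: 0 0 0 0 / 0 0 0 0 / 0 0 0 0 / 0 0 0 0 / 0 0 0 17
t=7: a0@(4,3) a1@(4,3) a2@(4,3) | pheromone: 0 0 0 0 / 0 0 0 0 / 0 0 0 0 / 0 0 0 0 / 0 0 0 19
t=8: a0@(4,3) a1@(4,3) a2@(4,3) | pheromone: 0 0 0 0 / 0 0 0 0 / 0 0 0 0 / 0 0 0 0 / 0 0 0 21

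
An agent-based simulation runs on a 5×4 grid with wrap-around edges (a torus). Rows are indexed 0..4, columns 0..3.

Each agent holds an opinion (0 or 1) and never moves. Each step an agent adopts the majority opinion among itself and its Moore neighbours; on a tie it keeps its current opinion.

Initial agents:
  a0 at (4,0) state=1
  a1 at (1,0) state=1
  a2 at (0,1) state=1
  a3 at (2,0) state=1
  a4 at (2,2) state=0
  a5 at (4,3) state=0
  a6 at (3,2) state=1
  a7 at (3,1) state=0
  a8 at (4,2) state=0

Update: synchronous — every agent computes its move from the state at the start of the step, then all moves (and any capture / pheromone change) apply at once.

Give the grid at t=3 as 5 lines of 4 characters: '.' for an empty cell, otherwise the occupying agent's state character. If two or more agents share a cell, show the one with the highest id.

.1..
1...
1.0.
.00.
1.00

t=1: a0@(4,0):1 a1@(1,0):1 a2@(0,1):1 a3@(2,0):1 a4@(2,2):0 a5@(4,3):0 a6@(3,2):0 a7@(3,1):0 a8@(4,2):0
t=2: (unchanged — steady state)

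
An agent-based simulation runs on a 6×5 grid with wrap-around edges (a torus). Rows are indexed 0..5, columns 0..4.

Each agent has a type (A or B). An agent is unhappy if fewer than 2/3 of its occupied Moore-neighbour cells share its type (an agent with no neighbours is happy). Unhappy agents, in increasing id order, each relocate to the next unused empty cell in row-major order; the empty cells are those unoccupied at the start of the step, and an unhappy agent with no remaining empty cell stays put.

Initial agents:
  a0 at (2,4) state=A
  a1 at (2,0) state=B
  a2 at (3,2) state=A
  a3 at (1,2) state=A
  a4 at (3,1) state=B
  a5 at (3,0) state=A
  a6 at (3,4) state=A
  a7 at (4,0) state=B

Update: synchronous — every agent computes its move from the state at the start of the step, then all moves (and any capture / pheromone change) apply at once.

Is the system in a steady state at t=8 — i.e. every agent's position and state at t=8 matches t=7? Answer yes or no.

no

t=1: a0@(2,4):A a1@(0,0):B a2@(0,1):A a3@(1,2):A a4@(0,2):B a5@(0,3):A a6@(0,4):A a7@(1,0):B
t=2: a0@(1,1):A a1@(1,3):B a2@(1,4):A a3@(1,2):A a4@(2,0):B a5@(0,3):A a6@(2,1):A a7@(2,2):B
t=3: a0@(0,0):A a1@(0,1):B a2@(0,2):A a3@(0,4):A a4@(1,0):B a5@(0,3):A a6@(2,3):A a7@(2,4):B
t=4: a0@(1,1):A a1@(1,2):B a2@(1,3):A a3@(0,4):A a4@(1,4):B a5@(0,3):A a6@(2,0):A a7@(2,1):B
t=5: a0@(0,0):A a1@(0,1):B a2@(0,2):A a3@(0,4):A a4@(1,0):B a5@(2,2):A a6@(2,3):A a7@(2,4):B
t=6: a0@(0,3):A a1@(1,1):B a2@(1,2):A a3@(1,3):A a4@(1,4):B a5@(2,2):A a6@(2,0):A a7@(2,1):B
t=7: a0@(0,3):A a1@(0,0):B a2@(0,1):A a3@(1,3):A a4@(0,2):B a5@(0,4):A a6@(1,0):A a7@(2,3):B
t=8: a0@(0,3):A a1@(1,1):B a2@(1,2):A a3@(1,4):A a4@(2,0):B a5@(0,4):A a6@(1,0):A a7@(2,1):B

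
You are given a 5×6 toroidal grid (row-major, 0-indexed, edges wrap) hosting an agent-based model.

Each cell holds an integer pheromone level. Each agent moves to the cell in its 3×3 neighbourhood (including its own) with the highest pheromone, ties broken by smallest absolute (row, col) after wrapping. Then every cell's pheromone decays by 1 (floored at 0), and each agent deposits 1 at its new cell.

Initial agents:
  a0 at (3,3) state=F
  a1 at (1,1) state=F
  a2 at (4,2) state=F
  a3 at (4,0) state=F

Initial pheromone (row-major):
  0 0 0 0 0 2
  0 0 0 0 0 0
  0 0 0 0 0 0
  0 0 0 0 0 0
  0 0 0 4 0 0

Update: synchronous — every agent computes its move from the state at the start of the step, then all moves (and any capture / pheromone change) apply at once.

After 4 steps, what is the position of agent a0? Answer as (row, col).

t=1: a0@(4,3) a1@(0,0) a2@(4,3) a3@(0,5) | pheromone: 1 0 0 0 0 2 / 0 0 0 0 0 0 / 0 0 0 0 0 0 / 0 0 0 0 0 0 / 0 0 0 5 0 0
t=2: a0@(4,3) a1@(0,5) a2@(4,3) a3@(0,5) | pheromone: 0 0 0 0 0 3 / 0 0 0 0 0 0 / 0 0 0 0 0 0 / 0 0 0 0 0 0 / 0 0 0 6 0 0
t=3: a0@(4,3) a1@(0,5) a2@(4,3) a3@(0,5) | pheromone: 0 0 0 0 0 4 / 0 0 0 0 0 0 / 0 0 0 0 0 0 / 0 0 0 0 0 0 / 0 0 0 7 0 0
t=4: a0@(4,3) a1@(0,5) a2@(4,3) a3@(0,5) | pheromone: 0 0 0 0 0 5 / 0 0 0 0 0 0 / 0 0 0 0 0 0 / 0 0 0 0 0 0 / 0 0 0 8 0 0

(4, 3)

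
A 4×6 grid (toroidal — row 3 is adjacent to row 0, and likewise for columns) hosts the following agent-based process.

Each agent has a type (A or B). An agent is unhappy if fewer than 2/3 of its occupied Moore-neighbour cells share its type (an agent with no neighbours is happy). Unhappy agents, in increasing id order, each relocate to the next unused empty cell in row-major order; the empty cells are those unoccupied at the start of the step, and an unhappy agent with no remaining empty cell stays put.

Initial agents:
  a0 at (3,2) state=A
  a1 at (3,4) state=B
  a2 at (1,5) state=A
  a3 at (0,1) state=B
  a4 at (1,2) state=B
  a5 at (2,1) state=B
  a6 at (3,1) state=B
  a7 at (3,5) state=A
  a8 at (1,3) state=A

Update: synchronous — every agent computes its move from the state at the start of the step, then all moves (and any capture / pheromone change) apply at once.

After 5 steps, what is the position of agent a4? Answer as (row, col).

(1, 2)

t=1: a0@(0,0):A a1@(0,2):B a2@(1,5):A a3@(0,1):B a4@(1,2):B a5@(2,1):B a6@(3,1):B a7@(0,3):A a8@(0,4):A
t=2: a0@(0,5):A a1@(0,2):B a2@(1,5):A a3@(0,1):B a4@(1,2):B a5@(2,1):B a6@(3,1):B a7@(1,0):A a8@(0,4):A
t=3: a0@(0,5):A a1@(0,2):B a2@(1,5):A a3@(0,1):B a4@(1,2):B a5@(2,1):B a6@(3,1):B a7@(0,0):A a8@(0,4):A
t=4: a0@(0,5):A a1@(0,2):B a2@(1,5):A a3@(0,1):B a4@(1,2):B a5@(2,1):B a6@(3,1):B a7@(0,3):A a8@(0,4):A
t=5: a0@(0,5):A a1@(0,2):B a2@(1,5):A a3@(0,1):B a4@(1,2):B a5@(2,1):B a6@(3,1):B a7@(0,0):A a8@(0,4):A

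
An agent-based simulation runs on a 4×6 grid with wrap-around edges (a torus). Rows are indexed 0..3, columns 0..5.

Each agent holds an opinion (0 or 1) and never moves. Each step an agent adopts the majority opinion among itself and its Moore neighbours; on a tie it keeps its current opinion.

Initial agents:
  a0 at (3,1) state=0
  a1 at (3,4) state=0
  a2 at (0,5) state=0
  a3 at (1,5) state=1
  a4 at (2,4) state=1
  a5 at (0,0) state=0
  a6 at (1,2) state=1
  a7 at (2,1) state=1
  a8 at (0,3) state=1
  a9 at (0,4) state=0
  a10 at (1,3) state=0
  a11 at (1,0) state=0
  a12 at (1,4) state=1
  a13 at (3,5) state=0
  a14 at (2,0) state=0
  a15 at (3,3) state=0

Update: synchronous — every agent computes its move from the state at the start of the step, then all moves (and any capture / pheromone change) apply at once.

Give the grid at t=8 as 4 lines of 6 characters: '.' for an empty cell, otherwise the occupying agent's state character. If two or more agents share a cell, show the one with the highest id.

0..000
0.0000
00..0.
.0.000

t=1: a0@(3,1):0 a1@(3,4):0 a2@(0,5):0 a3@(1,5):0 a4@(2,4):0 a5@(0,0):0 a6@(1,2):1 a7@(2,1):0 a8@(0,3):0 a9@(0,4):0 a10@(1,3):1 a11@(1,0):0 a12@(1,4):1 a13@(3,5):0 a14@(2,0):0 a15@(3,3):0
t=2: a0@(3,1):0 a1@(3,4):0 a2@(0,5):0 a3@(1,5):0 a4@(2,4):0 a5@(0,0):0 a6@(1,2):1 a7@(2,1):0 a8@(0,3):0 a9@(0,4):0 a10@(1,3):1 a11@(1,0):0 a12@(1,4):0 a13@(3,5):0 a14@(2,0):0 a15@(3,3):0
t=3: a0@(3,1):0 a1@(3,4):0 a2@(0,5):0 a3@(1,5):0 a4@(2,4):0 a5@(0,0):0 a6@(1,2):1 a7@(2,1):0 a8@(0,3):0 a9@(0,4):0 a10@(1,3):0 a11@(1,0):0 a12@(1,4):0 a13@(3,5):0 a14@(2,0):0 a15@(3,3):0
t=4: a0@(3,1):0 a1@(3,4):0 a2@(0,5):0 a3@(1,5):0 a4@(2,4):0 a5@(0,0):0 a6@(1,2):0 a7@(2,1):0 a8@(0,3):0 a9@(0,4):0 a10@(1,3):0 a11@(1,0):0 a12@(1,4):0 a13@(3,5):0 a14@(2,0):0 a15@(3,3):0
t=5: (unchanged — steady state)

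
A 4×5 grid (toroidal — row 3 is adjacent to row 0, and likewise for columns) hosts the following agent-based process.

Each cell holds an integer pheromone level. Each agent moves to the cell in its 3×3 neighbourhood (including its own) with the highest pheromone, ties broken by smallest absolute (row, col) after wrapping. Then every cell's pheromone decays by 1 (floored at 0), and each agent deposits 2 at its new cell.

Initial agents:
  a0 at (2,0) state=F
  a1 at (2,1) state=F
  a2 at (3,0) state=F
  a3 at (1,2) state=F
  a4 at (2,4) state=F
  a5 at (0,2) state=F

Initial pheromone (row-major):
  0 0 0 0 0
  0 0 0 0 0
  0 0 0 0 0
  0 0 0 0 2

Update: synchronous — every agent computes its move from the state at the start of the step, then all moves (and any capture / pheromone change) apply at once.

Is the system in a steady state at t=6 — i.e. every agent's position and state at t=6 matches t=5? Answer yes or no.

t=1: a0@(3,4) a1@(1,0) a2@(3,4) a3@(0,1) a4@(3,4) a5@(0,1) | pheromone: 0 4 0 0 0 / 2 0 0 0 0 / 0 0 0 0 0 / 0 0 0 0 7
t=2: a0@(3,4) a1@(0,1) a2@(3,4) a3@(0,1) a4@(3,4) a5@(0,1) | pheromone: 0 9 0 0 0 / 1 0 0 0 0 / 0 0 0 0 0 / 0 0 0 0 12
t=3: a0@(3,4) a1@(0,1) a2@(3,4) a3@(0,1) a4@(3,4) a5@(0,1) | pheromone: 0 14 0 0 0 / 0 0 0 0 0 / 0 0 0 0 0 / 0 0 0 0 17
t=4: a0@(3,4) a1@(0,1) a2@(3,4) a3@(0,1) a4@(3,4) a5@(0,1) | pheromone: 0 19 0 0 0 / 0 0 0 0 0 / 0 0 0 0 0 / 0 0 0 0 22
t=5: a0@(3,4) a1@(0,1) a2@(3,4) a3@(0,1) a4@(3,4) a5@(0,1) | pheromone: 0 24 0 0 0 / 0 0 0 0 0 / 0 0 0 0 0 / 0 0 0 0 27
t=6: a0@(3,4) a1@(0,1) a2@(3,4) a3@(0,1) a4@(3,4) a5@(0,1) | pheromone: 0 29 0 0 0 / 0 0 0 0 0 / 0 0 0 0 0 / 0 0 0 0 32

yes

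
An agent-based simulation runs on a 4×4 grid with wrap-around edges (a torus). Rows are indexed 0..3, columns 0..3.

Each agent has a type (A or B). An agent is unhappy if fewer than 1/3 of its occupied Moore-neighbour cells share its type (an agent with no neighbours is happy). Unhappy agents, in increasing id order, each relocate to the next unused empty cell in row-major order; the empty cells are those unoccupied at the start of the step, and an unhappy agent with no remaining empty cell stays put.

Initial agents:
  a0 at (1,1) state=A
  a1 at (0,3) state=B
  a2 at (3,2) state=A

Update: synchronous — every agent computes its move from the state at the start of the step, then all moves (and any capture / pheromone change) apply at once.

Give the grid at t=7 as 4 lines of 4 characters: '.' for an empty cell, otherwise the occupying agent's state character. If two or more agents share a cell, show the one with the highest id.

BA..
.A..
....
....

t=1: a0@(1,1):A a1@(0,0):B a2@(0,1):A
t=2: a0@(1,1):A a1@(0,2):B a2@(0,1):A
t=3: a0@(1,1):A a1@(0,0):B a2@(0,1):A
t=4: a0@(1,1):A a1@(0,2):B a2@(0,1):A
t=5: a0@(1,1):A a1@(0,0):B a2@(0,1):A
t=6: a0@(1,1):A a1@(0,2):B a2@(0,1):A
t=7: a0@(1,1):A a1@(0,0):B a2@(0,1):A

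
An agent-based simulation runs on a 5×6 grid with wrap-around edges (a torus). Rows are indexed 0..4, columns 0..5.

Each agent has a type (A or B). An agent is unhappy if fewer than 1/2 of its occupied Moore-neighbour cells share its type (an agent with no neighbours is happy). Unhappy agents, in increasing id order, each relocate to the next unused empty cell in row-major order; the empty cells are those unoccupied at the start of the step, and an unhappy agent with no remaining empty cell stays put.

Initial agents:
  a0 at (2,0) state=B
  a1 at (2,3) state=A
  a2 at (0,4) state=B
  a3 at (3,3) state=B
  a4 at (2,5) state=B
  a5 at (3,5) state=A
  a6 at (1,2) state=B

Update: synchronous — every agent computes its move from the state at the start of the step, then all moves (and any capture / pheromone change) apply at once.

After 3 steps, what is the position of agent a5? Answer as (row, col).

t=1: a0@(2,0):B a1@(0,0):A a2@(0,4):B a3@(0,1):B a4@(2,5):B a5@(0,2):A a6@(0,3):B
t=2: a0@(2,0):B a1@(0,5):A a2@(0,4):B a3@(1,0):B a4@(2,5):B a5@(1,1):A a6@(0,3):B
t=3: a0@(2,0):B a1@(0,0):A a2@(0,4):B a3@(1,0):B a4@(2,5):B a5@(0,1):A a6@(0,3):B

(0, 1)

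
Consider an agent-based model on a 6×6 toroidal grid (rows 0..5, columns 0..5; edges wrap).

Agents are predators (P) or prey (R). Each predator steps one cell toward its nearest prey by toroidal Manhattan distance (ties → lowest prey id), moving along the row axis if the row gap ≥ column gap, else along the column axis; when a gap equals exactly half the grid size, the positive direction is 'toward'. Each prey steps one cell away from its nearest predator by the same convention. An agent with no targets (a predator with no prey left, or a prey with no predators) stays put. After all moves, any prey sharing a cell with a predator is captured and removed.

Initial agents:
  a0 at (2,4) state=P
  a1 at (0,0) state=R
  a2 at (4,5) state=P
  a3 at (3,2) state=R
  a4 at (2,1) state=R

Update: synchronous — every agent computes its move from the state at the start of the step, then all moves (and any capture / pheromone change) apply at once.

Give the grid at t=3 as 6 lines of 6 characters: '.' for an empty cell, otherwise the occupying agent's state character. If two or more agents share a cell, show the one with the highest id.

......
.....P
.P...R
.....R
......
......

t=1: a0@(2,3):P a1@(1,0):R a2@(5,5):P a3@(3,1):R a4@(2,0):R
t=2: a0@(2,2):P a1@(2,0):R a2@(0,5):P a3@(3,0):R a4@(2,5):R
t=3: a0@(2,1):P a1@(2,5):R a2@(1,5):P a3@(3,5):R a4@(3,5):R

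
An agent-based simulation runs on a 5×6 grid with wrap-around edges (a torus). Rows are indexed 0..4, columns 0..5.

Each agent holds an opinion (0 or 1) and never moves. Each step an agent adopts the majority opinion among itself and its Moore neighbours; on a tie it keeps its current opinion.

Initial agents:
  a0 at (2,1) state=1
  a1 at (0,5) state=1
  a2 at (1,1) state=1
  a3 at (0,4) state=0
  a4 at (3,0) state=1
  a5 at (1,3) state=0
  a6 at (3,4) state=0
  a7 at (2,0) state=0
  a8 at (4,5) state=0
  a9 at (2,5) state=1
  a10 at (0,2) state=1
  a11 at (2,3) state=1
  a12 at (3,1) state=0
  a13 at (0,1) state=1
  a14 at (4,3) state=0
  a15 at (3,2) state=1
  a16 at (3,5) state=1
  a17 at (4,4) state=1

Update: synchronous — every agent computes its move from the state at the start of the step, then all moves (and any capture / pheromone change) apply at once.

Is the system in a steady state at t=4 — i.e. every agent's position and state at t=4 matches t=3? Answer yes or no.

no

t=1: a0@(2,1):1 a1@(0,5):1 a2@(1,1):1 a3@(0,4):0 a4@(3,0):1 a5@(1,3):0 a6@(3,4):1 a7@(2,0):1 a8@(4,5):1 a9@(2,5):1 a10@(0,2):1 a11@(2,3):1 a12@(3,1):1 a13@(0,1):1 a14@(4,3):0 a15@(3,2):1 a16@(3,5):1 a17@(4,4):0
t=2: a0@(2,1):1 a1@(0,5):1 a2@(1,1):1 a3@(0,4):0 a4@(3,0):1 a5@(1,3):0 a6@(3,4):1 a7@(2,0):1 a8@(4,5):1 a9@(2,5):1 a10@(0,2):1 a11@(2,3):1 a12@(3,1):1 a13@(0,1):1 a14@(4,3):0 a15@(3,2):1 a16@(3,5):1 a17@(4,4):1
t=3: a0@(2,1):1 a1@(0,5):1 a2@(1,1):1 a3@(0,4):0 a4@(3,0):1 a5@(1,3):0 a6@(3,4):1 a7@(2,0):1 a8@(4,5):1 a9@(2,5):1 a10@(0,2):1 a11@(2,3):1 a12@(3,1):1 a13@(0,1):1 a14@(4,3):1 a15@(3,2):1 a16@(3,5):1 a17@(4,4):1
t=4: a0@(2,1):1 a1@(0,5):1 a2@(1,1):1 a3@(0,4):1 a4@(3,0):1 a5@(1,3):0 a6@(3,4):1 a7@(2,0):1 a8@(4,5):1 a9@(2,5):1 a10@(0,2):1 a11@(2,3):1 a12@(3,1):1 a13@(0,1):1 a14@(4,3):1 a15@(3,2):1 a16@(3,5):1 a17@(4,4):1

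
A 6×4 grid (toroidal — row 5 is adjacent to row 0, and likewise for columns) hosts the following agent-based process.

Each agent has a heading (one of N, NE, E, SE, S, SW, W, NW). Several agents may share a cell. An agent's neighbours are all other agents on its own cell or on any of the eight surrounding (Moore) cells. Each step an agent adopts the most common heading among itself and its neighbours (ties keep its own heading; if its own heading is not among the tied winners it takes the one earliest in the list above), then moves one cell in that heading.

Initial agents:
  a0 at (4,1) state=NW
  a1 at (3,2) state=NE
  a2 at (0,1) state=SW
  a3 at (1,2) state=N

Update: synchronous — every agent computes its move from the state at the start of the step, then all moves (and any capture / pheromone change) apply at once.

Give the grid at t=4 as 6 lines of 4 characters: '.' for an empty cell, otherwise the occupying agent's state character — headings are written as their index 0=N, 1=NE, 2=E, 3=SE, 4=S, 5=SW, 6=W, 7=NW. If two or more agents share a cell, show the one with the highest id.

t=1: a0@(3,0):NW a1@(2,3):NE a2@(1,0):SW a3@(0,2):N
t=2: a0@(2,3):NW a1@(1,0):NE a2@(2,3):SW a3@(5,2):N
t=3: a0@(1,2):NW a1@(0,1):NE a2@(3,2):SW a3@(4,2):N
t=4: a0@(0,1):NW a1@(5,2):NE a2@(4,1):SW a3@(3,2):N

.7..
....
....
..0.
.5..
..1.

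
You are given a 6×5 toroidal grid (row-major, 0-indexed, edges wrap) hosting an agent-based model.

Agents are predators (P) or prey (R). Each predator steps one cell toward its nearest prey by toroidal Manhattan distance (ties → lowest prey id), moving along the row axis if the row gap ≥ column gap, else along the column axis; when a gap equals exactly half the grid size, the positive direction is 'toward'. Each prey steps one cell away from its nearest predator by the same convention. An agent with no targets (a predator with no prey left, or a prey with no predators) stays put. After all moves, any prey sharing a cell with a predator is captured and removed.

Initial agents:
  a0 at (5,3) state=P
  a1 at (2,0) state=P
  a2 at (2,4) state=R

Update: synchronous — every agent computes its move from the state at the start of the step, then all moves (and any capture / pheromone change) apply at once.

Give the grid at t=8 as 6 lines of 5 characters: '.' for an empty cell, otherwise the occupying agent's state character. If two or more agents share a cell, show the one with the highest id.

.....
.....
.RPP.
.....
.....
.....

t=1: a0@(0,3):P a1@(2,4):P a2@(2,3):R
t=2: a0@(1,3):P a1@(2,3):P a2@(2,2):R
t=3: a0@(2,3):P a1@(2,2):P a2@(2,1):R
t=4: a0@(2,2):P a1@(2,1):P a2@(2,0):R
t=5: a0@(2,1):P a1@(2,0):P a2@(2,4):R
t=6: a0@(2,0):P a1@(2,4):P a2@(2,3):R
t=7: a0@(2,4):P a1@(2,3):P a2@(2,2):R
t=8: a0@(2,3):P a1@(2,2):P a2@(2,1):R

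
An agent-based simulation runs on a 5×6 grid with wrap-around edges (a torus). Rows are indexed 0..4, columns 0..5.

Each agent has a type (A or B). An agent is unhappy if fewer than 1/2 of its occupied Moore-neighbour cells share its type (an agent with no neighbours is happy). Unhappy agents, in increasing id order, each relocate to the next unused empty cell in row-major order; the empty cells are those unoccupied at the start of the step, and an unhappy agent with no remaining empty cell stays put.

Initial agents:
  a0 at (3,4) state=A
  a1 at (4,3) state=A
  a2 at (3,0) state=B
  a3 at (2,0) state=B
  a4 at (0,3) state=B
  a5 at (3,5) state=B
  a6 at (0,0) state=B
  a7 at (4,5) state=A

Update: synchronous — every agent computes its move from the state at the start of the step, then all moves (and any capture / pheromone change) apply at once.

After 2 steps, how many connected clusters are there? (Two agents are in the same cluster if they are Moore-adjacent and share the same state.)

t=1: a0@(3,4):A a1@(4,3):A a2@(3,0):B a3@(2,0):B a4@(0,1):B a5@(3,5):B a6@(0,2):B a7@(0,4):A
t=2: (unchanged — steady state)

3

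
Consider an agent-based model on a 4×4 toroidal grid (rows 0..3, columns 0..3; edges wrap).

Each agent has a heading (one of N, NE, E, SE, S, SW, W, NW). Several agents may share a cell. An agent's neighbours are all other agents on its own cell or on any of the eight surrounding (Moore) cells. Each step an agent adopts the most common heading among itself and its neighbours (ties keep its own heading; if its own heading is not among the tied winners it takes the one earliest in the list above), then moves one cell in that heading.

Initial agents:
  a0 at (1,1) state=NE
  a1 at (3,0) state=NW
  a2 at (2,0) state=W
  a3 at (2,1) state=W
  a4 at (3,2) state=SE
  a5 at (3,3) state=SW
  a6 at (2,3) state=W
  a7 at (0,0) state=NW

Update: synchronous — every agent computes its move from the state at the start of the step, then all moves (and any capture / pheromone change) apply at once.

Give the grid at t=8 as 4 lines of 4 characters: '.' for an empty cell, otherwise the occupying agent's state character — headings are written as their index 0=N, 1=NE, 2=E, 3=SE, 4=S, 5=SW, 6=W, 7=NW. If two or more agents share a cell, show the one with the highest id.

....
.6..
66.6
6.66

t=1: a0@(1,0):W a1@(3,3):W a2@(2,3):W a3@(2,0):W a4@(3,1):W a5@(3,2):W a6@(2,2):W a7@(3,3):NW
t=2: a0@(1,3):W a1@(3,2):W a2@(2,2):W a3@(2,3):W a4@(3,0):W a5@(3,1):W a6@(2,1):W a7@(3,2):W
t=3: a0@(1,2):W a1@(3,1):W a2@(2,1):W a3@(2,2):W a4@(3,3):W a5@(3,0):W a6@(2,0):W a7@(3,1):W
t=4: a0@(1,1):W a1@(3,0):W a2@(2,0):W a3@(2,1):W a4@(3,2):W a5@(3,3):W a6@(2,3):W a7@(3,0):W
t=5: a0@(1,0):W a1@(3,3):W a2@(2,3):W a3@(2,0):W a4@(3,1):W a5@(3,2):W a6@(2,2):W a7@(3,3):W
t=6: a0@(1,3):W a1@(3,2):W a2@(2,2):W a3@(2,3):W a4@(3,0):W a5@(3,1):W a6@(2,1):W a7@(3,2):W
t=7: a0@(1,2):W a1@(3,1):W a2@(2,1):W a3@(2,2):W a4@(3,3):W a5@(3,0):W a6@(2,0):W a7@(3,1):W
t=8: a0@(1,1):W a1@(3,0):W a2@(2,0):W a3@(2,1):W a4@(3,2):W a5@(3,3):W a6@(2,3):W a7@(3,0):W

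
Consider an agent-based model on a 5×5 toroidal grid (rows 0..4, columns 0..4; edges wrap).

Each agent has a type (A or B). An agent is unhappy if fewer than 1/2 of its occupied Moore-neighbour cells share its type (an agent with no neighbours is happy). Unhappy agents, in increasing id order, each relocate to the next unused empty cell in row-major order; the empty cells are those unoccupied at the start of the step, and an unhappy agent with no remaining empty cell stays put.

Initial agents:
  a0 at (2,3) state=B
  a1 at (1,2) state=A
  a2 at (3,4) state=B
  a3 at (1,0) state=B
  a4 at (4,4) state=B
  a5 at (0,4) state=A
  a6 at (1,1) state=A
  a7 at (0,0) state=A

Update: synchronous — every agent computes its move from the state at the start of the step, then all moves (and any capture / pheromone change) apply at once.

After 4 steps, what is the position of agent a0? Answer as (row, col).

t=1: a0@(2,3):B a1@(1,2):A a2@(3,4):B a3@(0,1):B a4@(0,2):B a5@(0,3):A a6@(1,1):A a7@(0,0):A
t=2: a0@(2,3):B a1@(0,4):A a2@(3,4):B a3@(1,0):B a4@(1,3):B a5@(0,3):A a6@(1,1):A a7@(0,0):A
t=3: a0@(2,3):B a1@(0,4):A a2@(3,4):B a3@(0,1):B a4@(0,2):B a5@(0,3):A a6@(1,1):A a7@(0,0):A
t=4: a0@(2,3):B a1@(0,4):A a2@(3,4):B a3@(1,0):B a4@(1,2):B a5@(0,3):A a6@(1,3):A a7@(0,0):A

(2, 3)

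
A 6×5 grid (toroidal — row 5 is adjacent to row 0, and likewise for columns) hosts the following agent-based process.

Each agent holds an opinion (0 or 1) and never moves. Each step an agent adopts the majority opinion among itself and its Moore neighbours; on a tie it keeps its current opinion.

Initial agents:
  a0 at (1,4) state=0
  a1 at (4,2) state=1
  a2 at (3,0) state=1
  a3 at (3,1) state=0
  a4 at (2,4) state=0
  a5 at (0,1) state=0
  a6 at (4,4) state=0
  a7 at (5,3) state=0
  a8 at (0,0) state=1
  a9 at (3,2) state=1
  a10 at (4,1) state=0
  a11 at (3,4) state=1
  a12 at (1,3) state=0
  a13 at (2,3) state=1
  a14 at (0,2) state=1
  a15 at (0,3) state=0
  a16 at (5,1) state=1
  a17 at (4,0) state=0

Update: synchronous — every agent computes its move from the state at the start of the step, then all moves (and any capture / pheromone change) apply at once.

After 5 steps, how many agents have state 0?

t=1: a0@(1,4):0 a1@(4,2):1 a2@(3,0):0 a3@(3,1):0 a4@(2,4):0 a5@(0,1):1 a6@(4,4):0 a7@(5,3):0 a8@(0,0):1 a9@(3,2):1 a10@(4,1):1 a11@(3,4):1 a12@(1,3):0 a13@(2,3):1 a14@(0,2):0 a15@(0,3):0 a16@(5,1):1 a17@(4,0):0
t=2: a0@(1,4):0 a1@(4,2):1 a2@(3,0):0 a3@(3,1):0 a4@(2,4):0 a5@(0,1):1 a6@(4,4):0 a7@(5,3):0 a8@(0,0):1 a9@(3,2):1 a10@(4,1):1 a11@(3,4):0 a12@(1,3):0 a13@(2,3):1 a14@(0,2):0 a15@(0,3):0 a16@(5,1):1 a17@(4,0):0
t=3: a0@(1,4):0 a1@(4,2):1 a2@(3,0):0 a3@(3,1):0 a4@(2,4):0 a5@(0,1):1 a6@(4,4):0 a7@(5,3):0 a8@(0,0):1 a9@(3,2):1 a10@(4,1):1 a11@(3,4):0 a12@(1,3):0 a13@(2,3):0 a14@(0,2):0 a15@(0,3):0 a16@(5,1):1 a17@(4,0):0
t=4: (unchanged — steady state)

12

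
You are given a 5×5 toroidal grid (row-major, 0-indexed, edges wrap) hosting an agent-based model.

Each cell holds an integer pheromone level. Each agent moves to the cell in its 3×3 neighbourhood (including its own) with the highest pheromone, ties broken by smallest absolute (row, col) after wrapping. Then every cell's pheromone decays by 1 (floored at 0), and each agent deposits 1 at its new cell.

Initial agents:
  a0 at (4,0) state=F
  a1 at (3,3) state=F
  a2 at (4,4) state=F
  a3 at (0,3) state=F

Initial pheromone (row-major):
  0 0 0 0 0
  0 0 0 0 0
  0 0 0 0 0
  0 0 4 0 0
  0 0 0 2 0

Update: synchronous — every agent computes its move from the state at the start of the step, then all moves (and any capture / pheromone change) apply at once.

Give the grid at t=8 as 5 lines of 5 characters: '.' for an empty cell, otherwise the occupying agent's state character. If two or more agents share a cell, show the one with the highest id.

F....
.....
.....
..F..
.....

t=1: a0@(0,0) a1@(3,2) a2@(4,3) a3@(4,3) | pheromone: 1 0 0 0 0 / 0 0 0 0 0 / 0 0 0 0 0 / 0 0 4 0 0 / 0 0 0 3 0
t=2: a0@(0,0) a1@(3,2) a2@(3,2) a3@(3,2) | pheromone: 1 0 0 0 0 / 0 0 0 0 0 / 0 0 0 0 0 / 0 0 6 0 0 / 0 0 0 2 0
t=3: a0@(0,0) a1@(3,2) a2@(3,2) a3@(3,2) | pheromone: 1 0 0 0 0 / 0 0 0 0 0 / 0 0 0 0 0 / 0 0 8 0 0 / 0 0 0 1 0
t=4: a0@(0,0) a1@(3,2) a2@(3,2) a3@(3,2) | pheromone: 1 0 0 0 0 / 0 0 0 0 0 / 0 0 0 0 0 / 0 0 10 0 0 / 0 0 0 0 0
t=5: a0@(0,0) a1@(3,2) a2@(3,2) a3@(3,2) | pheromone: 1 0 0 0 0 / 0 0 0 0 0 / 0 0 0 0 0 / 0 0 12 0 0 / 0 0 0 0 0
t=6: a0@(0,0) a1@(3,2) a2@(3,2) a3@(3,2) | pheromone: 1 0 0 0 0 / 0 0 0 0 0 / 0 0 0 0 0 / 0 0 14 0 0 / 0 0 0 0 0
t=7: a0@(0,0) a1@(3,2) a2@(3,2) a3@(3,2) | pheromone: 1 0 0 0 0 / 0 0 0 0 0 / 0 0 0 0 0 / 0 0 16 0 0 / 0 0 0 0 0
t=8: a0@(0,0) a1@(3,2) a2@(3,2) a3@(3,2) | pheromone: 1 0 0 0 0 / 0 0 0 0 0 / 0 0 0 0 0 / 0 0 18 0 0 / 0 0 0 0 0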